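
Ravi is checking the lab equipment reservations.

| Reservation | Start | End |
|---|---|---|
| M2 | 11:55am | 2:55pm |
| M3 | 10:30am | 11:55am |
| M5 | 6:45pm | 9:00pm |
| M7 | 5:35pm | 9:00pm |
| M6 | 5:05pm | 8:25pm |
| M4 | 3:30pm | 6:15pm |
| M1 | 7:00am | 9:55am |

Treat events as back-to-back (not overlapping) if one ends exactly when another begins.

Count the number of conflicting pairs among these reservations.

5

Sorted by start: M1, M3, M2, M4, M6, M7, M5.
M3 starts after M1 ends — done with M1.
M2 starts exactly when M3 ends (back-to-back, no overlap) — done with M3.
M4 starts after M2 ends — done with M2.
M6 starts before M4 ends → M4 and M6 overlap.
M7 starts before M4 ends → M4 and M7 overlap.
M5 starts after M4 ends.
M7 starts before M6 ends → M6 and M7 overlap.
M5 starts before M6 ends → M6 and M5 overlap.
M5 starts before M7 ends → M7 and M5 overlap.
Overlapping pairs: M4 & M6, M4 & M7, M5 & M6, M5 & M7, M6 & M7 — 5 in total.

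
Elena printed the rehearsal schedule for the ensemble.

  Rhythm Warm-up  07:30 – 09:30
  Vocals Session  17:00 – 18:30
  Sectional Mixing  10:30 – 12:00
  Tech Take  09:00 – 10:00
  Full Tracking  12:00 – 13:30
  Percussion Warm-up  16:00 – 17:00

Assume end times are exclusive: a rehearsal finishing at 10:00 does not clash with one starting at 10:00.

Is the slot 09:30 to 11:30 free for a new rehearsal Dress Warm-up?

No — it overlaps Sectional Mixing, Tech Take

Rhythm Warm-up: ends 09:30 at or before Dress Warm-up starts 09:30 → clear.
Tech Take: starts 09:00 before Dress Warm-up ends 11:30, and ends 10:00 after Dress Warm-up starts 09:30 → overlap.
Sectional Mixing: starts 10:30 before Dress Warm-up ends 11:30, and ends 12:00 after Dress Warm-up starts 09:30 → overlap.
Full Tracking: starts 12:00 at or after Dress Warm-up ends 11:30 → clear.
Percussion Warm-up: starts 16:00 at or after Dress Warm-up ends 11:30 → clear.
Vocals Session: starts 17:00 at or after Dress Warm-up ends 11:30 → clear.
Dress Warm-up overlaps Tech Take, Sectional Mixing.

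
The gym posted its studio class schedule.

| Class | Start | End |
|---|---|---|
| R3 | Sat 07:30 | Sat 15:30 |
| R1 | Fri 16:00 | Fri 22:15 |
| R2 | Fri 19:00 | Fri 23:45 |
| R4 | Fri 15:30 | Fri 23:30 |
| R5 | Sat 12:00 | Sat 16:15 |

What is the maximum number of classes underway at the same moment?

Sort all start/end points and keep a running count:
Fri 15:30 start R4 → 1
Fri 16:00 start R1 → 2
Fri 19:00 start R2 → 3
Fri 22:15 end R1 → 2
Fri 23:30 end R4 → 1
Fri 23:45 end R2 → 0
Sat 07:30 start R3 → 1
Sat 12:00 start R5 → 2
Sat 15:30 end R3 → 1
Sat 16:15 end R5 → 0
Peak is 3, at Fri 19:00 (R1, R2, R4).

3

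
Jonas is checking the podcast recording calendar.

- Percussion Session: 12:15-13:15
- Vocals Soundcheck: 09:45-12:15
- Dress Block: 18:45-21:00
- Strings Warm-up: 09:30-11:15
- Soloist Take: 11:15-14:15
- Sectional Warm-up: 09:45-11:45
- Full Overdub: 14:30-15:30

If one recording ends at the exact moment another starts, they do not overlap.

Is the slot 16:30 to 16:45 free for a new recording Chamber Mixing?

Yes — the slot is free

Strings Warm-up: ends 11:15 at or before Chamber Mixing starts 16:30 → clear.
Vocals Soundcheck: ends 12:15 at or before Chamber Mixing starts 16:30 → clear.
Sectional Warm-up: ends 11:45 at or before Chamber Mixing starts 16:30 → clear.
Soloist Take: ends 14:15 at or before Chamber Mixing starts 16:30 → clear.
Percussion Session: ends 13:15 at or before Chamber Mixing starts 16:30 → clear.
Full Overdub: ends 15:30 at or before Chamber Mixing starts 16:30 → clear.
Dress Block: starts 18:45 at or after Chamber Mixing ends 16:45 → clear.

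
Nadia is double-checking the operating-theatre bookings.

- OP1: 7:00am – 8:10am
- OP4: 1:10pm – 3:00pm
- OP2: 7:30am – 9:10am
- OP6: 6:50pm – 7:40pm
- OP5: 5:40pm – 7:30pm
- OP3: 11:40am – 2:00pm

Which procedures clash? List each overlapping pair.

Sorted by start: OP1, OP2, OP3, OP4, OP5, OP6.
OP2 starts before OP1 ends → OP1 and OP2 overlap.
OP3 starts after OP1 ends — done with OP1.
OP3 starts after OP2 ends — done with OP2.
OP4 starts before OP3 ends → OP3 and OP4 overlap.
OP5 starts after OP3 ends — done with OP3.
OP5 starts after OP4 ends — done with OP4.
OP6 starts before OP5 ends → OP5 and OP6 overlap.

OP1 & OP2, OP3 & OP4, OP5 & OP6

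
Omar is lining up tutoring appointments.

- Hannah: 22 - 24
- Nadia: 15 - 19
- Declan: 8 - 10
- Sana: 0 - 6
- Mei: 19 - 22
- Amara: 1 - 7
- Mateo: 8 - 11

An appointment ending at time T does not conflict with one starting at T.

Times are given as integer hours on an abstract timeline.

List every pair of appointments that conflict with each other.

Amara & Sana, Declan & Mateo

Sorted by start: Sana, Amara, Mateo, Declan, Nadia, Mei, Hannah.
Amara starts before Sana ends → Sana and Amara overlap.
Mateo starts after Sana ends, so nothing later overlaps Sana either.
Mateo starts after Amara ends, so nothing later overlaps Amara either.
Declan starts before Mateo ends → Mateo and Declan overlap.
Nadia starts after Mateo ends, so nothing later overlaps Mateo either.
Nadia starts after Declan ends, so nothing later overlaps Declan either.
Mei starts exactly when Nadia ends (back-to-back, no overlap), so nothing later overlaps Nadia either.
Hannah starts exactly when Mei ends (back-to-back, no overlap).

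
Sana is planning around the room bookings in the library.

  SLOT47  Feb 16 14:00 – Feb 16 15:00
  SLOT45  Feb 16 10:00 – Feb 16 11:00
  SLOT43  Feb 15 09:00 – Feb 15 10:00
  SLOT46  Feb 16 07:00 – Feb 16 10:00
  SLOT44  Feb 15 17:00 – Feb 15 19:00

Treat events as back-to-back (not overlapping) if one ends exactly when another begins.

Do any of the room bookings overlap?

No

Check each pair: they overlap iff neither finishes before the other starts.
Sorted by start: SLOT43, SLOT44, SLOT46, SLOT45, SLOT47.
SLOT44 starts after SLOT43 ends — done with SLOT43.
SLOT46 starts after SLOT44 ends — done with SLOT44.
SLOT45 starts exactly when SLOT46 ends (back-to-back, no overlap) — done with SLOT46.
SLOT47 starts after SLOT45 ends.
Every pair is clear; the schedule has no overlaps.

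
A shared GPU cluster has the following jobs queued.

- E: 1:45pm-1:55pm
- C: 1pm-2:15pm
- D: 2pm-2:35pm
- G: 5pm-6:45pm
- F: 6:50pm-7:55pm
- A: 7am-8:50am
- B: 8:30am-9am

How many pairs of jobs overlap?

3

Check each pair: they overlap iff neither finishes before the other starts.
Sorted by start: A, B, C, E, D, G, F.
B starts before A ends → A and B overlap.
C starts after A ends — done with A.
C starts after B ends — done with B.
E starts before C ends → C and E overlap.
D starts before C ends → C and D overlap.
G starts after C ends — done with C.
D starts after E ends — done with E.
G starts after D ends — done with D.
F starts after G ends.
Overlapping pairs: A & B, C & D, C & E — 3 in total.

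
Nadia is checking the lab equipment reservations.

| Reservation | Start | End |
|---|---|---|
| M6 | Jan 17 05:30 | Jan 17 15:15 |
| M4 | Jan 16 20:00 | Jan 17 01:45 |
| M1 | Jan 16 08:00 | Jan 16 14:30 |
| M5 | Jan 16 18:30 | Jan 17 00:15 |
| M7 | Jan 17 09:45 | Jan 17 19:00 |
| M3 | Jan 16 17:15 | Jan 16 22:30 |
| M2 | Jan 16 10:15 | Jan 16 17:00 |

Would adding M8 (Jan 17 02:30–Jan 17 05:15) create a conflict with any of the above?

M1: ends Jan 16 14:30 at or before M8 starts Jan 17 02:30 → clear.
M2: ends Jan 16 17:00 at or before M8 starts Jan 17 02:30 → clear.
M3: ends Jan 16 22:30 at or before M8 starts Jan 17 02:30 → clear.
M5: ends Jan 17 00:15 at or before M8 starts Jan 17 02:30 → clear.
M4: ends Jan 17 01:45 at or before M8 starts Jan 17 02:30 → clear.
M6: starts Jan 17 05:30 at or after M8 ends Jan 17 05:15 → clear.
M7: starts Jan 17 09:45 at or after M8 ends Jan 17 05:15 → clear.

No — it doesn't clash with anything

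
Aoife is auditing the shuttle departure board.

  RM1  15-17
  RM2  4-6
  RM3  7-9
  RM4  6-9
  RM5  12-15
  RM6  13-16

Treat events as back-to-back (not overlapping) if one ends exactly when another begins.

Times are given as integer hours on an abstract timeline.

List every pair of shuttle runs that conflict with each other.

Sorted by start: RM2, RM4, RM3, RM5, RM6, RM1.
RM4 starts exactly when RM2 ends (back-to-back, no overlap), so nothing later overlaps RM2 either.
RM3 starts before RM4 ends → RM4 and RM3 overlap.
RM5 starts after RM4 ends, so nothing later overlaps RM4 either.
RM5 starts after RM3 ends, so nothing later overlaps RM3 either.
RM6 starts before RM5 ends → RM5 and RM6 overlap.
RM1 starts exactly when RM5 ends (back-to-back, no overlap).
RM1 starts before RM6 ends → RM6 and RM1 overlap.

RM1 & RM6, RM3 & RM4, RM5 & RM6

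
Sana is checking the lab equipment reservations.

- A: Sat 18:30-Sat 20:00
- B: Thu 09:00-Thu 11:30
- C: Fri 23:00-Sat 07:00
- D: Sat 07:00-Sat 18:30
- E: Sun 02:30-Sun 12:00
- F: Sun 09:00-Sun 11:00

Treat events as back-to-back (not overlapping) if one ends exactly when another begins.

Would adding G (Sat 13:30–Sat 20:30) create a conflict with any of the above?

Yes — it overlaps A, D

B: ends Thu 11:30 at or before G starts Sat 13:30 → clear.
C: ends Sat 07:00 at or before G starts Sat 13:30 → clear.
D: starts Sat 07:00 before G ends Sat 20:30, and ends Sat 18:30 after G starts Sat 13:30 → overlap.
A: starts Sat 18:30 before G ends Sat 20:30, and ends Sat 20:00 after G starts Sat 13:30 → overlap.
E: starts Sun 02:30 at or after G ends Sat 20:30 → clear.
F: starts Sun 09:00 at or after G ends Sat 20:30 → clear.
G overlaps A, D.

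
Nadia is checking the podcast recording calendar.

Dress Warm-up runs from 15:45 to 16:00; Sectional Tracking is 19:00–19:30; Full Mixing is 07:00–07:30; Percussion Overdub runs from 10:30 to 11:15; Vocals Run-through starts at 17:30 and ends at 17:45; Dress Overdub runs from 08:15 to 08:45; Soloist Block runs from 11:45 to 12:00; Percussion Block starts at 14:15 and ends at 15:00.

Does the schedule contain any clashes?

No

Sorted by start: Full Mixing, Dress Overdub, Percussion Overdub, Soloist Block, Percussion Block, Dress Warm-up, Vocals Run-through, Sectional Tracking.
Dress Overdub starts after Full Mixing ends, so Full Mixing has no further overlaps.
Percussion Overdub starts after Dress Overdub ends, so Dress Overdub has no further overlaps.
Soloist Block starts after Percussion Overdub ends, so Percussion Overdub has no further overlaps.
Percussion Block starts after Soloist Block ends, so Soloist Block has no further overlaps.
Dress Warm-up starts after Percussion Block ends, so Percussion Block has no further overlaps.
Vocals Run-through starts after Dress Warm-up ends, so Dress Warm-up has no further overlaps.
Sectional Tracking starts after Vocals Run-through ends.
Every pair is clear; the schedule has no overlaps.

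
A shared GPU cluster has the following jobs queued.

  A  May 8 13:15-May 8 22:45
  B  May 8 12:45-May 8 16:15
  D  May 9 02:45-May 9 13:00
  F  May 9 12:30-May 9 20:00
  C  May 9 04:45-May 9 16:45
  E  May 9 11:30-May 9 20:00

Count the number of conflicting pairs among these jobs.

Two intervals overlap when each starts before the other ends.
Sorted by start: B, A, D, C, E, F.
A starts before B ends → B and A overlap.
D starts after B ends; B is clear from here.
D starts after A ends; A is clear from here.
C starts before D ends → D and C overlap.
E starts before D ends → D and E overlap.
F starts before D ends → D and F overlap.
E starts before C ends → C and E overlap.
F starts before C ends → C and F overlap.
F starts before E ends → E and F overlap.
Overlapping pairs: A & B, C & D, C & E, C & F, D & E, D & F, E & F — 7 in total.

7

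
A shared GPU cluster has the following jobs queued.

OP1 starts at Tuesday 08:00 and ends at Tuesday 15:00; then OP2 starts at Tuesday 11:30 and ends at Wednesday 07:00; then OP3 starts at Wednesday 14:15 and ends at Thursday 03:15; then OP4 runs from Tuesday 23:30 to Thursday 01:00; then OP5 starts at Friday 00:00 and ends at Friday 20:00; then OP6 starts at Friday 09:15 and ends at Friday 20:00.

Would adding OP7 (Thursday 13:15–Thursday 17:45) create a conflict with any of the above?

OP1: ends Tuesday 15:00 at or before OP7 starts Thursday 13:15 → clear.
OP2: ends Wednesday 07:00 at or before OP7 starts Thursday 13:15 → clear.
OP4: ends Thursday 01:00 at or before OP7 starts Thursday 13:15 → clear.
OP3: ends Thursday 03:15 at or before OP7 starts Thursday 13:15 → clear.
OP5: starts Friday 00:00 at or after OP7 ends Thursday 17:45 → clear.
OP6: starts Friday 09:15 at or after OP7 ends Thursday 17:45 → clear.

No — it doesn't clash with anything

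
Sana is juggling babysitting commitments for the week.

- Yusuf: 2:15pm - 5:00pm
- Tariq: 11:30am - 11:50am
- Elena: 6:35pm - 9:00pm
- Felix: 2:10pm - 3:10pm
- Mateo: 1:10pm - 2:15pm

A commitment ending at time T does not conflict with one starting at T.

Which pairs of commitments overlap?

Two intervals overlap when each starts before the other ends.
Sorted by start: Tariq, Mateo, Felix, Yusuf, Elena.
Mateo starts after Tariq ends — done with Tariq.
Felix starts before Mateo ends → Mateo and Felix overlap.
Yusuf starts exactly when Mateo ends (back-to-back, no overlap) — done with Mateo.
Yusuf starts before Felix ends → Felix and Yusuf overlap.
Elena starts after Felix ends.
Elena starts after Yusuf ends.

Felix & Mateo, Felix & Yusuf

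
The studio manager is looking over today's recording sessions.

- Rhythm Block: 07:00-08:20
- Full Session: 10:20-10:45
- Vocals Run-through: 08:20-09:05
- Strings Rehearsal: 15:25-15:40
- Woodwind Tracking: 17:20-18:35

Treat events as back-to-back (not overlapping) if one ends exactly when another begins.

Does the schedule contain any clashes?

Sorted by start: Rhythm Block, Vocals Run-through, Full Session, Strings Rehearsal, Woodwind Tracking.
Vocals Run-through starts exactly when Rhythm Block ends (back-to-back, no overlap), so Rhythm Block has no further overlaps.
Full Session starts after Vocals Run-through ends, so Vocals Run-through has no further overlaps.
Strings Rehearsal starts after Full Session ends, so Full Session has no further overlaps.
Woodwind Tracking starts after Strings Rehearsal ends.
Every pair is clear; the schedule has no overlaps.

No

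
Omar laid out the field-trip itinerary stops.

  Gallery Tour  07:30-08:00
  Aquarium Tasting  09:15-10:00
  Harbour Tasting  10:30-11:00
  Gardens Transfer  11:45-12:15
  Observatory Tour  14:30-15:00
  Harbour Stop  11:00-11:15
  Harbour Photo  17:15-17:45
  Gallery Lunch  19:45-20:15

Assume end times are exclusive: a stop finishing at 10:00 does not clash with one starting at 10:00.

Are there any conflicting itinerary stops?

Sorted by start: Gallery Tour, Aquarium Tasting, Harbour Tasting, Harbour Stop, Gardens Transfer, Observatory Tour, Harbour Photo, Gallery Lunch.
Aquarium Tasting starts after Gallery Tour ends; Gallery Tour is clear from here.
Harbour Tasting starts after Aquarium Tasting ends; Aquarium Tasting is clear from here.
Harbour Stop starts exactly when Harbour Tasting ends (back-to-back, no overlap); Harbour Tasting is clear from here.
Gardens Transfer starts after Harbour Stop ends; Harbour Stop is clear from here.
Observatory Tour starts after Gardens Transfer ends; Gardens Transfer is clear from here.
Harbour Photo starts after Observatory Tour ends; Observatory Tour is clear from here.
Gallery Lunch starts after Harbour Photo ends.
Every pair is clear; the schedule has no overlaps.

No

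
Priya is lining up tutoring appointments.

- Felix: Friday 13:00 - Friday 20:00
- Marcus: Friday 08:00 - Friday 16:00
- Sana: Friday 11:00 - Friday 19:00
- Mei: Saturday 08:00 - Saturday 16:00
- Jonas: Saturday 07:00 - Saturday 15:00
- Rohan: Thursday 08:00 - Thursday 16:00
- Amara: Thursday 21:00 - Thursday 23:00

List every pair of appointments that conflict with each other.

Felix & Marcus, Felix & Sana, Jonas & Mei, Marcus & Sana

Check each pair: they overlap iff neither finishes before the other starts.
Sorted by start: Rohan, Amara, Marcus, Sana, Felix, Jonas, Mei.
Amara starts after Rohan ends, so nothing later overlaps Rohan either.
Marcus starts after Amara ends, so nothing later overlaps Amara either.
Sana starts before Marcus ends → Marcus and Sana overlap.
Felix starts before Marcus ends → Marcus and Felix overlap.
Jonas starts after Marcus ends, so nothing later overlaps Marcus either.
Felix starts before Sana ends → Sana and Felix overlap.
Jonas starts after Sana ends, so nothing later overlaps Sana either.
Jonas starts after Felix ends, so nothing later overlaps Felix either.
Mei starts before Jonas ends → Jonas and Mei overlap.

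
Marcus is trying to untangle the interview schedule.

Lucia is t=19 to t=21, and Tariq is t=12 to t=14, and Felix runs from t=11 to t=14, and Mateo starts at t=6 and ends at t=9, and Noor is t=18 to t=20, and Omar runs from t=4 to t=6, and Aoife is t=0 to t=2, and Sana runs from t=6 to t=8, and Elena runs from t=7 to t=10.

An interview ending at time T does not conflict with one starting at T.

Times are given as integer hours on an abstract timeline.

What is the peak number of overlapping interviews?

Sweep the timeline, counting +1 at each start and −1 at each end (ends before starts at a tie):
t=0 start Aoife → 1
t=2 end Aoife → 0
t=4 start Omar → 1
t=6 end Omar → 0
t=6 start Mateo → 1
t=6 start Sana → 2
t=7 start Elena → 3
t=8 end Sana → 2
t=9 end Mateo → 1
t=10 end Elena → 0
t=11 start Felix → 1
t=12 start Tariq → 2
t=14 end Felix → 1
t=14 end Tariq → 0
t=18 start Noor → 1
t=19 start Lucia → 2
t=20 end Noor → 1
t=21 end Lucia → 0
Peak is 3, at t=7 (Elena, Mateo, Sana).

3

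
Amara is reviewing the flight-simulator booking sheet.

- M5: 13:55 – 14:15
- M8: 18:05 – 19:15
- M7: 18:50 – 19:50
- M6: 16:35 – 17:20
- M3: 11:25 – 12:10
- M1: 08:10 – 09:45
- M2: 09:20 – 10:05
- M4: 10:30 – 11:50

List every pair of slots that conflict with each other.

Two intervals overlap when each starts before the other ends.
Sorted by start: M1, M2, M4, M3, M5, M6, M8, M7.
M2 starts before M1 ends → M1 and M2 overlap.
M4 starts after M1 ends — done with M1.
M4 starts after M2 ends — done with M2.
M3 starts before M4 ends → M4 and M3 overlap.
M5 starts after M4 ends — done with M4.
M5 starts after M3 ends — done with M3.
M6 starts after M5 ends — done with M5.
M8 starts after M6 ends — done with M6.
M7 starts before M8 ends → M8 and M7 overlap.

M1 & M2, M3 & M4, M7 & M8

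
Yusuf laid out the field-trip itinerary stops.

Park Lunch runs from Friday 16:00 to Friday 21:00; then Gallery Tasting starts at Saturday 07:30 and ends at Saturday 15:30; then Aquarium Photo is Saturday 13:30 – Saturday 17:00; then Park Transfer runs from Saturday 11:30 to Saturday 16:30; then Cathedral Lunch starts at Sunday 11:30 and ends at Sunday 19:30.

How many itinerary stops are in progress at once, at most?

3

Sort all start/end points and keep a running count:
Friday 16:00 start Park Lunch → 1
Friday 21:00 end Park Lunch → 0
Saturday 07:30 start Gallery Tasting → 1
Saturday 11:30 start Park Transfer → 2
Saturday 13:30 start Aquarium Photo → 3
Saturday 15:30 end Gallery Tasting → 2
Saturday 16:30 end Park Transfer → 1
Saturday 17:00 end Aquarium Photo → 0
Sunday 11:30 start Cathedral Lunch → 1
Sunday 19:30 end Cathedral Lunch → 0
Peak is 3, at Saturday 13:30 (Aquarium Photo, Gallery Tasting, Park Transfer).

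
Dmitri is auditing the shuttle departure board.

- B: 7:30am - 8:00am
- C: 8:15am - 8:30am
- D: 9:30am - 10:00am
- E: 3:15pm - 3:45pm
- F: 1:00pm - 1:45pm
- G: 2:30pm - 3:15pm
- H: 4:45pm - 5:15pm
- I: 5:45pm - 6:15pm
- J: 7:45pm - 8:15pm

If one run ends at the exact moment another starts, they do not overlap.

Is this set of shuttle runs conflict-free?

Sorted by start: B, C, D, F, G, E, H, I, J.
C starts after B ends, so B has no further overlaps.
D starts after C ends, so C has no further overlaps.
F starts after D ends, so D has no further overlaps.
G starts after F ends, so F has no further overlaps.
E starts exactly when G ends (back-to-back, no overlap), so G has no further overlaps.
H starts after E ends, so E has no further overlaps.
I starts after H ends, so H has no further overlaps.
J starts after I ends.
Every pair is clear; the schedule has no overlaps.

Yes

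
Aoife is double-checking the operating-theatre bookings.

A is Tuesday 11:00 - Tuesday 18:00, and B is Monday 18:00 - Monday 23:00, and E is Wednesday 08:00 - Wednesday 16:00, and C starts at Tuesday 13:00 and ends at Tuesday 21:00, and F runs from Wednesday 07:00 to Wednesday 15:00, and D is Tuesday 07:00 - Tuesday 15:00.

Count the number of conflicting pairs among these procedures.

4

Sorted by start: B, D, A, C, F, E.
D starts after B ends, so nothing later overlaps B either.
A starts before D ends → D and A overlap.
C starts before D ends → D and C overlap.
F starts after D ends, so nothing later overlaps D either.
C starts before A ends → A and C overlap.
F starts after A ends, so nothing later overlaps A either.
F starts after C ends, so nothing later overlaps C either.
E starts before F ends → F and E overlap.
Overlapping pairs: A & C, A & D, C & D, E & F — 4 in total.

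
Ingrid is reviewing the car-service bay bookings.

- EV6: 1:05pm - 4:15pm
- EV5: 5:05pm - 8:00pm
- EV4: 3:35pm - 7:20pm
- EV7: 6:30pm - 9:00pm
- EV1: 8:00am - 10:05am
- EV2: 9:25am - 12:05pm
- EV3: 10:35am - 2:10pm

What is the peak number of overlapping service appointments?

3

Sweep the timeline, counting +1 at each start and −1 at each end (ends before starts at a tie):
8:00am start EV1 → 1
9:25am start EV2 → 2
10:05am end EV1 → 1
10:35am start EV3 → 2
12:05pm end EV2 → 1
1:05pm start EV6 → 2
2:10pm end EV3 → 1
3:35pm start EV4 → 2
4:15pm end EV6 → 1
5:05pm start EV5 → 2
6:30pm start EV7 → 3
7:20pm end EV4 → 2
8:00pm end EV5 → 1
9:00pm end EV7 → 0
Peak is 3, at 6:30pm (EV4, EV5, EV7).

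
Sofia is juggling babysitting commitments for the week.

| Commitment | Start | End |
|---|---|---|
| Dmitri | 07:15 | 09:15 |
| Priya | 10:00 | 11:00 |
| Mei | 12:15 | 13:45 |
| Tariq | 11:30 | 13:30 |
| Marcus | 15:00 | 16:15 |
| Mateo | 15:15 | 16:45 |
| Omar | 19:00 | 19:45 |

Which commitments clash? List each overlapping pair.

Two intervals overlap when each starts before the other ends.
Sorted by start: Dmitri, Priya, Tariq, Mei, Marcus, Mateo, Omar.
Priya starts after Dmitri ends — done with Dmitri.
Tariq starts after Priya ends — done with Priya.
Mei starts before Tariq ends → Tariq and Mei overlap.
Marcus starts after Tariq ends — done with Tariq.
Marcus starts after Mei ends — done with Mei.
Mateo starts before Marcus ends → Marcus and Mateo overlap.
Omar starts after Marcus ends.
Omar starts after Mateo ends.

Marcus & Mateo, Mei & Tariq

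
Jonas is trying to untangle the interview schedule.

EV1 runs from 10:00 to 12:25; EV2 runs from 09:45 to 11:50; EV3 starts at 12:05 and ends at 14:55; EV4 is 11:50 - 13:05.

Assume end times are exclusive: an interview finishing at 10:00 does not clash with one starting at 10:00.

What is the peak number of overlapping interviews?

Sort all start/end points and keep a running count:
09:45 start EV2 → 1
10:00 start EV1 → 2
11:50 end EV2 → 1
11:50 start EV4 → 2
12:05 start EV3 → 3
12:25 end EV1 → 2
13:05 end EV4 → 1
14:55 end EV3 → 0
Peak is 3, at 12:05 (EV1, EV3, EV4).

3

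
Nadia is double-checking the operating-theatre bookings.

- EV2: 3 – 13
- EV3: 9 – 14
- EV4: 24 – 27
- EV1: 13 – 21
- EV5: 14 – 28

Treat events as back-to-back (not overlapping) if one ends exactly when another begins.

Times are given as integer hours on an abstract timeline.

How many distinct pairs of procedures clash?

Sorted by start: EV2, EV3, EV1, EV5, EV4.
EV3 starts before EV2 ends → EV2 and EV3 overlap.
EV1 starts exactly when EV2 ends (back-to-back, no overlap), so nothing later overlaps EV2 either.
EV1 starts before EV3 ends → EV3 and EV1 overlap.
EV5 starts exactly when EV3 ends (back-to-back, no overlap), so nothing later overlaps EV3 either.
EV5 starts before EV1 ends → EV1 and EV5 overlap.
EV4 starts after EV1 ends.
EV4 starts before EV5 ends → EV5 and EV4 overlap.
Overlapping pairs: EV1 & EV3, EV1 & EV5, EV2 & EV3, EV4 & EV5 — 4 in total.

4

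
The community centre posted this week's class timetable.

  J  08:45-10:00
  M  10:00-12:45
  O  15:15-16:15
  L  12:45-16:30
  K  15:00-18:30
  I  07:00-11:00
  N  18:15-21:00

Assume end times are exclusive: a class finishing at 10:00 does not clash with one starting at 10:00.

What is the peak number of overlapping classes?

3

Sweep the timeline, counting +1 at each start and −1 at each end (ends before starts at a tie):
07:00 start I → 1
08:45 start J → 2
10:00 end J → 1
10:00 start M → 2
11:00 end I → 1
12:45 end M → 0
12:45 start L → 1
15:00 start K → 2
15:15 start O → 3
16:15 end O → 2
16:30 end L → 1
18:15 start N → 2
18:30 end K → 1
21:00 end N → 0
Peak is 3, at 15:15 (K, L, O).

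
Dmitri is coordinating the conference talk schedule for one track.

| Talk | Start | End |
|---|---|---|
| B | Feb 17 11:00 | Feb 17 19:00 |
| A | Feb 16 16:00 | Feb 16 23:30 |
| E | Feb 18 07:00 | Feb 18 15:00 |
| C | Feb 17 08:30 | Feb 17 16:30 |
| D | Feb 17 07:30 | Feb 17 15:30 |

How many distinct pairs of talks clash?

Sorted by start: A, D, C, B, E.
D starts after A ends, so A has no further overlaps.
C starts before D ends → D and C overlap.
B starts before D ends → D and B overlap.
E starts after D ends.
B starts before C ends → C and B overlap.
E starts after C ends.
E starts after B ends.
Overlapping pairs: B & C, B & D, C & D — 3 in total.

3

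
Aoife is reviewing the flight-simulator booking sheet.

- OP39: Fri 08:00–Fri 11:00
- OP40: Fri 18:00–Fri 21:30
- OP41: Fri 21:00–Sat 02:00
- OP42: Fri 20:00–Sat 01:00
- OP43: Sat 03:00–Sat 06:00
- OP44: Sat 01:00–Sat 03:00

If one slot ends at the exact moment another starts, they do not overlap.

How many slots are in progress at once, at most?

Sweep the timeline, counting +1 at each start and −1 at each end (ends before starts at a tie):
Fri 08:00 start OP39 → 1
Fri 11:00 end OP39 → 0
Fri 18:00 start OP40 → 1
Fri 20:00 start OP42 → 2
Fri 21:00 start OP41 → 3
Fri 21:30 end OP40 → 2
Sat 01:00 end OP42 → 1
Sat 01:00 start OP44 → 2
Sat 02:00 end OP41 → 1
Sat 03:00 end OP44 → 0
Sat 03:00 start OP43 → 1
Sat 06:00 end OP43 → 0
Peak is 3, at Fri 21:00 (OP40, OP41, OP42).

3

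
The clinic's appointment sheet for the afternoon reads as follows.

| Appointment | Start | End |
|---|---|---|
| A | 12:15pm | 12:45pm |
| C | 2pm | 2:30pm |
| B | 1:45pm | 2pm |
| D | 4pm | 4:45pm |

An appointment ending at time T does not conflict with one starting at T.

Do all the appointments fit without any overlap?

Sorted by start: A, B, C, D.
B starts after A ends; A is clear from here.
C starts exactly when B ends (back-to-back, no overlap); B is clear from here.
D starts after C ends.
Every pair is clear; the schedule has no overlaps.

Yes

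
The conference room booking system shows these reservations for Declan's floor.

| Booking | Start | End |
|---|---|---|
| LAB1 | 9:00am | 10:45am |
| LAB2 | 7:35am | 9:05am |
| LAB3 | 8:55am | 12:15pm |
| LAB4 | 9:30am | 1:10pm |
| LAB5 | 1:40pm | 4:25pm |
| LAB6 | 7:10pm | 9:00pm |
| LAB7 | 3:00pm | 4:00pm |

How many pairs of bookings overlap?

6

Sorted by start: LAB2, LAB3, LAB1, LAB4, LAB5, LAB7, LAB6.
LAB3 starts before LAB2 ends → LAB2 and LAB3 overlap.
LAB1 starts before LAB2 ends → LAB2 and LAB1 overlap.
LAB4 starts after LAB2 ends, so nothing later overlaps LAB2 either.
LAB1 starts before LAB3 ends → LAB3 and LAB1 overlap.
LAB4 starts before LAB3 ends → LAB3 and LAB4 overlap.
LAB5 starts after LAB3 ends, so nothing later overlaps LAB3 either.
LAB4 starts before LAB1 ends → LAB1 and LAB4 overlap.
LAB5 starts after LAB1 ends, so nothing later overlaps LAB1 either.
LAB5 starts after LAB4 ends, so nothing later overlaps LAB4 either.
LAB7 starts before LAB5 ends → LAB5 and LAB7 overlap.
LAB6 starts after LAB5 ends.
LAB6 starts after LAB7 ends.
Overlapping pairs: LAB1 & LAB2, LAB1 & LAB3, LAB1 & LAB4, LAB2 & LAB3, LAB3 & LAB4, LAB5 & LAB7 — 6 in total.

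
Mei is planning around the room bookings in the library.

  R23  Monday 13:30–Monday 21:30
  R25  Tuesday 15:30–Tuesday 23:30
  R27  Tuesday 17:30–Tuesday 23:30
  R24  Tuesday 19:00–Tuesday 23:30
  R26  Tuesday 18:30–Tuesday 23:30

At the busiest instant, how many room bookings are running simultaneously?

Sweep the timeline, counting +1 at each start and −1 at each end (ends before starts at a tie):
Monday 13:30 start R23 → 1
Monday 21:30 end R23 → 0
Tuesday 15:30 start R25 → 1
Tuesday 17:30 start R27 → 2
Tuesday 18:30 start R26 → 3
Tuesday 19:00 start R24 → 4
Tuesday 23:30 end R24 → 3
Tuesday 23:30 end R25 → 2
Tuesday 23:30 end R26 → 1
Tuesday 23:30 end R27 → 0
Peak is 4, at Tuesday 19:00 (R24, R25, R26, R27).

4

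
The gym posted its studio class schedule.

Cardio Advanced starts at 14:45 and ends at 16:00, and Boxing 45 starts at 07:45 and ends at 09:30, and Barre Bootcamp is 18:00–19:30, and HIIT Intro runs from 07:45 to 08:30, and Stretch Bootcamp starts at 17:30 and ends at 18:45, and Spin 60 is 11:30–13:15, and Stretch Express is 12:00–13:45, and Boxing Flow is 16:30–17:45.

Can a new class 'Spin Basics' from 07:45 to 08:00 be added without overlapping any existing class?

Boxing 45: starts 07:45 before Spin Basics ends 08:00, and ends 09:30 after Spin Basics starts 07:45 → overlap.
HIIT Intro: starts 07:45 before Spin Basics ends 08:00, and ends 08:30 after Spin Basics starts 07:45 → overlap.
Spin 60: starts 11:30 at or after Spin Basics ends 08:00 → clear.
Stretch Express: starts 12:00 at or after Spin Basics ends 08:00 → clear.
Cardio Advanced: starts 14:45 at or after Spin Basics ends 08:00 → clear.
Boxing Flow: starts 16:30 at or after Spin Basics ends 08:00 → clear.
Stretch Bootcamp: starts 17:30 at or after Spin Basics ends 08:00 → clear.
Barre Bootcamp: starts 18:00 at or after Spin Basics ends 08:00 → clear.
Spin Basics overlaps Boxing 45, HIIT Intro.

No — it overlaps Boxing 45, HIIT Intro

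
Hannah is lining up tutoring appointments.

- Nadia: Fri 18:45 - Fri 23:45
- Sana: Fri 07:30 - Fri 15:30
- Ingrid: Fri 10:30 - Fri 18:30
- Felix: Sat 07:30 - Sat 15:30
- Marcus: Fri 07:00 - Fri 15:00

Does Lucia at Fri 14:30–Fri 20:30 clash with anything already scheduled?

Marcus: starts Fri 07:00 before Lucia ends Fri 20:30, and ends Fri 15:00 after Lucia starts Fri 14:30 → overlap.
Sana: starts Fri 07:30 before Lucia ends Fri 20:30, and ends Fri 15:30 after Lucia starts Fri 14:30 → overlap.
Ingrid: starts Fri 10:30 before Lucia ends Fri 20:30, and ends Fri 18:30 after Lucia starts Fri 14:30 → overlap.
Nadia: starts Fri 18:45 before Lucia ends Fri 20:30, and ends Fri 23:45 after Lucia starts Fri 14:30 → overlap.
Felix: starts Sat 07:30 at or after Lucia ends Fri 20:30 → clear.
Lucia overlaps Sana, Marcus, Nadia, Ingrid.

Yes — it overlaps Ingrid, Marcus, Nadia, Sana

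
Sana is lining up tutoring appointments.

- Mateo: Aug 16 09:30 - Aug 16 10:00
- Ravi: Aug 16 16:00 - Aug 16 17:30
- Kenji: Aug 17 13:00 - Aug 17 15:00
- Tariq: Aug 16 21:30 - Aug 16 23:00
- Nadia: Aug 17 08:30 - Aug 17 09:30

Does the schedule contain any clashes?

No

Sorted by start: Mateo, Ravi, Tariq, Nadia, Kenji.
Ravi starts after Mateo ends; Mateo is clear from here.
Tariq starts after Ravi ends; Ravi is clear from here.
Nadia starts after Tariq ends; Tariq is clear from here.
Kenji starts after Nadia ends.
Every pair is clear; the schedule has no overlaps.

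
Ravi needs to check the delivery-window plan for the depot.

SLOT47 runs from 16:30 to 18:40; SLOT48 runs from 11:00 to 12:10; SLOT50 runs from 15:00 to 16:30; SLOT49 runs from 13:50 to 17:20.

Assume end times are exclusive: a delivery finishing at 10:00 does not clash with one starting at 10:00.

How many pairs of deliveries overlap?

Two intervals overlap when each starts before the other ends.
Sorted by start: SLOT48, SLOT49, SLOT50, SLOT47.
SLOT49 starts after SLOT48 ends — done with SLOT48.
SLOT50 starts before SLOT49 ends → SLOT49 and SLOT50 overlap.
SLOT47 starts before SLOT49 ends → SLOT49 and SLOT47 overlap.
SLOT47 starts exactly when SLOT50 ends (back-to-back, no overlap).
Overlapping pairs: SLOT47 & SLOT49, SLOT49 & SLOT50 — 2 in total.

2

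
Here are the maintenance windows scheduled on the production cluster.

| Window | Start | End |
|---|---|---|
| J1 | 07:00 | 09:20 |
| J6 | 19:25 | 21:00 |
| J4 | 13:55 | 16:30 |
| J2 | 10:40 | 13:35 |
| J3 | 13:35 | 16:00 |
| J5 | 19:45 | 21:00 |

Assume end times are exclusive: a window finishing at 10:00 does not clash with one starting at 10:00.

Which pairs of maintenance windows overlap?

J3 & J4, J5 & J6

Sorted by start: J1, J2, J3, J4, J6, J5.
J2 starts after J1 ends; J1 is clear from here.
J3 starts exactly when J2 ends (back-to-back, no overlap); J2 is clear from here.
J4 starts before J3 ends → J3 and J4 overlap.
J6 starts after J3 ends; J3 is clear from here.
J6 starts after J4 ends; J4 is clear from here.
J5 starts before J6 ends → J6 and J5 overlap.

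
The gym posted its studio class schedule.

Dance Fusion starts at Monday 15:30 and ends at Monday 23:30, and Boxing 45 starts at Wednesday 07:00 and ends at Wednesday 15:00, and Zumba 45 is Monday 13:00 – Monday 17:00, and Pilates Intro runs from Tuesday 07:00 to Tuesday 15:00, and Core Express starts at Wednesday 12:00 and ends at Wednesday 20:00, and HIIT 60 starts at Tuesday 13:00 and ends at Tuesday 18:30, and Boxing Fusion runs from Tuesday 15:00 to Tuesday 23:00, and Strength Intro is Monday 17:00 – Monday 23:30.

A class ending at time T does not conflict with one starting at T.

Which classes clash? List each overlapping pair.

Sorted by start: Zumba 45, Dance Fusion, Strength Intro, Pilates Intro, HIIT 60, Boxing Fusion, Boxing 45, Core Express.
Dance Fusion starts before Zumba 45 ends → Zumba 45 and Dance Fusion overlap.
Strength Intro starts exactly when Zumba 45 ends (back-to-back, no overlap) — done with Zumba 45.
Strength Intro starts before Dance Fusion ends → Dance Fusion and Strength Intro overlap.
Pilates Intro starts after Dance Fusion ends — done with Dance Fusion.
Pilates Intro starts after Strength Intro ends — done with Strength Intro.
HIIT 60 starts before Pilates Intro ends → Pilates Intro and HIIT 60 overlap.
Boxing Fusion starts exactly when Pilates Intro ends (back-to-back, no overlap) — done with Pilates Intro.
Boxing Fusion starts before HIIT 60 ends → HIIT 60 and Boxing Fusion overlap.
Boxing 45 starts after HIIT 60 ends — done with HIIT 60.
Boxing 45 starts after Boxing Fusion ends — done with Boxing Fusion.
Core Express starts before Boxing 45 ends → Boxing 45 and Core Express overlap.

Boxing 45 & Core Express, Boxing Fusion & HIIT 60, Dance Fusion & Strength Intro, Dance Fusion & Zumba 45, HIIT 60 & Pilates Intro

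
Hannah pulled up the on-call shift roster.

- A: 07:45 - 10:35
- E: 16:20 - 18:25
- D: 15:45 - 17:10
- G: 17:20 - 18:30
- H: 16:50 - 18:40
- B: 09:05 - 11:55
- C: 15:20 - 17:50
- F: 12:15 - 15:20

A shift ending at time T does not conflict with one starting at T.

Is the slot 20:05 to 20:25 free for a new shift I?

Yes — the slot is free

A: ends 10:35 at or before I starts 20:05 → clear.
B: ends 11:55 at or before I starts 20:05 → clear.
F: ends 15:20 at or before I starts 20:05 → clear.
C: ends 17:50 at or before I starts 20:05 → clear.
D: ends 17:10 at or before I starts 20:05 → clear.
E: ends 18:25 at or before I starts 20:05 → clear.
H: ends 18:40 at or before I starts 20:05 → clear.
G: ends 18:30 at or before I starts 20:05 → clear.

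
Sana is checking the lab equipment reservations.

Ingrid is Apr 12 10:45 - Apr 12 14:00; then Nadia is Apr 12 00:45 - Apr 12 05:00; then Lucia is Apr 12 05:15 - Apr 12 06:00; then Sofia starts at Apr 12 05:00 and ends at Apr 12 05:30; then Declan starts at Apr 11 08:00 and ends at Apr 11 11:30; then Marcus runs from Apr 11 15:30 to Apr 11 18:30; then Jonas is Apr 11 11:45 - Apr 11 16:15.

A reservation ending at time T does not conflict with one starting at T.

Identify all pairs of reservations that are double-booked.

Jonas & Marcus, Lucia & Sofia

Sorted by start: Declan, Jonas, Marcus, Nadia, Sofia, Lucia, Ingrid.
Jonas starts after Declan ends — done with Declan.
Marcus starts before Jonas ends → Jonas and Marcus overlap.
Nadia starts after Jonas ends — done with Jonas.
Nadia starts after Marcus ends — done with Marcus.
Sofia starts exactly when Nadia ends (back-to-back, no overlap) — done with Nadia.
Lucia starts before Sofia ends → Sofia and Lucia overlap.
Ingrid starts after Sofia ends.
Ingrid starts after Lucia ends.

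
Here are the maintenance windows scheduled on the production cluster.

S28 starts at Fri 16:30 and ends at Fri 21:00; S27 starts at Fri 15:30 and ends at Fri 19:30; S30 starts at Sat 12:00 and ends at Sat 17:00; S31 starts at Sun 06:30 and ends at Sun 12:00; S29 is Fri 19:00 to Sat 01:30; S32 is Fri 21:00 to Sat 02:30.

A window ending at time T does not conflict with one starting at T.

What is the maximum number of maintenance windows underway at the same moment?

3

Walk through starts and ends in time order (an end at T is processed before a start at T):
Fri 15:30 start S27 → 1
Fri 16:30 start S28 → 2
Fri 19:00 start S29 → 3
Fri 19:30 end S27 → 2
Fri 21:00 end S28 → 1
Fri 21:00 start S32 → 2
Sat 01:30 end S29 → 1
Sat 02:30 end S32 → 0
Sat 12:00 start S30 → 1
Sat 17:00 end S30 → 0
Sun 06:30 start S31 → 1
Sun 12:00 end S31 → 0
Peak is 3, at Fri 19:00 (S27, S28, S29).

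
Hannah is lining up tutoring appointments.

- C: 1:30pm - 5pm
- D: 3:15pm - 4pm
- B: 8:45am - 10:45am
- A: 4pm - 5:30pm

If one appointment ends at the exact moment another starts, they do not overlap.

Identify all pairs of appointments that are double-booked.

A & C, C & D

Sorted by start: B, C, D, A.
C starts after B ends, so B has no further overlaps.
D starts before C ends → C and D overlap.
A starts before C ends → C and A overlap.
A starts exactly when D ends (back-to-back, no overlap).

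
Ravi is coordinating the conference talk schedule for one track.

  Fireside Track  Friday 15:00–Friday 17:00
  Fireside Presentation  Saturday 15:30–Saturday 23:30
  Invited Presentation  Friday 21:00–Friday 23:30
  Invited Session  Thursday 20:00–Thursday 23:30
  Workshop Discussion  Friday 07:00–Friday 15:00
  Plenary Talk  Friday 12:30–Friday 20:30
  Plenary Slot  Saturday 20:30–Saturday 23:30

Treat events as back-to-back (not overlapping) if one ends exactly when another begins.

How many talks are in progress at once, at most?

Walk through starts and ends in time order (an end at T is processed before a start at T):
Thursday 20:00 start Invited Session → 1
Thursday 23:30 end Invited Session → 0
Friday 07:00 start Workshop Discussion → 1
Friday 12:30 start Plenary Talk → 2
Friday 15:00 end Workshop Discussion → 1
Friday 15:00 start Fireside Track → 2
Friday 17:00 end Fireside Track → 1
Friday 20:30 end Plenary Talk → 0
Friday 21:00 start Invited Presentation → 1
Friday 23:30 end Invited Presentation → 0
Saturday 15:30 start Fireside Presentation → 1
Saturday 20:30 start Plenary Slot → 2
Saturday 23:30 end Fireside Presentation → 1
Saturday 23:30 end Plenary Slot → 0
Peak is 2, at Friday 12:30 (Plenary Talk, Workshop Discussion).

2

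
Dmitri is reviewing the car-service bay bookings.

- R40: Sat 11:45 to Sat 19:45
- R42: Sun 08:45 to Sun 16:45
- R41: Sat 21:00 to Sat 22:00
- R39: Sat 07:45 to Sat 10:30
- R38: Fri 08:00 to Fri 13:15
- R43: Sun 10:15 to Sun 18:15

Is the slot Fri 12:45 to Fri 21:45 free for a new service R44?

No — it overlaps R38

R38: starts Fri 08:00 before R44 ends Fri 21:45, and ends Fri 13:15 after R44 starts Fri 12:45 → overlap.
R39: starts Sat 07:45 at or after R44 ends Fri 21:45 → clear.
R40: starts Sat 11:45 at or after R44 ends Fri 21:45 → clear.
R41: starts Sat 21:00 at or after R44 ends Fri 21:45 → clear.
R42: starts Sun 08:45 at or after R44 ends Fri 21:45 → clear.
R43: starts Sun 10:15 at or after R44 ends Fri 21:45 → clear.
R44 overlaps R38.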